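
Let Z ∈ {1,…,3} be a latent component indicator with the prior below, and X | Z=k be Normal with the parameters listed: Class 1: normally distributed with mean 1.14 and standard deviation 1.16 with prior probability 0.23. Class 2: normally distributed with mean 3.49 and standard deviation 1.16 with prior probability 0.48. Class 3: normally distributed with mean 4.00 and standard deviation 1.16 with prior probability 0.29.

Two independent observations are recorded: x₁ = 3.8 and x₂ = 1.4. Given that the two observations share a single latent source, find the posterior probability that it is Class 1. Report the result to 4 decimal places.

0.1238

Apply Bayes' rule: the posterior for each component is proportional to its prior times its likelihood at x.
Since both observations come from the same component, the likelihood for component k is f_k(x₁)·f_k(x₂).
  p_1 = [(1/(1.16·√(2π)))·exp(−(3.8−1.14)²/(2·1.16²)) = 0.343916·exp(-2.62916) = 0.0248097] × [0.335385] = 0.00832079
  p_2 = [(1/(1.16·√(2π)))·exp(−(3.8−3.49)²/(2·1.16²)) = 0.343916·exp(-0.03571) = 0.331852] × [0.0678495] = 0.022516
  p_3 = [(1/(1.16·√(2π)))·exp(−(3.8−4.00)²/(2·1.16²)) = 0.343916·exp(-0.01486) = 0.338842] × [0.0278966] = 0.00945255
Multiply by the mixture weights:
  π_1·p_1 = 0.23 × 0.00832079 = 0.00191378
  π_2·p_2 = 0.48 × 0.022516 = 0.0108077
  π_3·p_3 = 0.29 × 0.00945255 = 0.00274124
Denominator: 0.00191378 + 0.0108077 + 0.00274124 = 0.0154627
So the posterior for Class 1 is 0.00191378 / 0.0154627 ≈ 0.1238.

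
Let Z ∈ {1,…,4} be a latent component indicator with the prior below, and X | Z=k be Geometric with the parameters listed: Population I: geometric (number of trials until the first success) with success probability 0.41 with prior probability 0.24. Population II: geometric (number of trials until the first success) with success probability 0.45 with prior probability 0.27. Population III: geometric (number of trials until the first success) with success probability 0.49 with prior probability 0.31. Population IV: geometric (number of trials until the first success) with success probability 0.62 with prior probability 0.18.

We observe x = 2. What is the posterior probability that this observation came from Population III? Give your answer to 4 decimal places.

By Bayes' theorem, P(k | x) = π_k f_k(x) / Σ_j π_j f_j(x).
Geometric probabilities:
  f_I = 0.41·(1−0.41)^1 = 0.41·0.59 = 0.2419
  f_II = 0.45·(1−0.45)^1 = 0.45·0.55 = 0.2475
  f_III = 0.49·(1−0.49)^1 = 0.49·0.51 = 0.2499
  f_IV = 0.62·(1−0.62)^1 = 0.62·0.38 = 0.2356
Multiply by the mixture weights:
  π_I·f_I = 0.24 × 0.2419 = 0.058056
  π_II·f_II = 0.27 × 0.2475 = 0.066825
  π_III·f_III = 0.31 × 0.2499 = 0.077469
  π_IV·f_IV = 0.18 × 0.2356 = 0.042408
Normaliser: 0.058056 + 0.066825 + 0.077469 + 0.042408 = 0.244758
P(Population III | the observation) ≈ 0.3165

0.3165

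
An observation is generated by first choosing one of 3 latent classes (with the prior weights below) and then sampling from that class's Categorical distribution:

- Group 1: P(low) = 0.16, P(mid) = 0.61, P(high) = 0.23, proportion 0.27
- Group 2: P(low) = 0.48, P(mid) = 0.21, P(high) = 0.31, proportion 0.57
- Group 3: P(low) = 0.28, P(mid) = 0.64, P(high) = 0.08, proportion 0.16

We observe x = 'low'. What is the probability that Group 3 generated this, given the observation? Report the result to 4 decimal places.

0.1239

The responsibility of component k is P(Z=k) f_k(x) divided by Σ_j P(Z=j) f_j(x).
Evaluate each component's likelihood at the observed value:
  p_1 = 0.16
  p_2 = 0.48
  p_3 = 0.28
Unnormalised posteriors:
  P(Z=1)·p_1 = 0.27 × 0.16 = 0.0432
  P(Z=2)·p_2 = 0.57 × 0.48 = 0.2736
  P(Z=3)·p_3 = 0.16 × 0.28 = 0.0448
Evidence: 0.0432 + 0.2736 + 0.0448 = 0.3616
Responsibility of Group 3: 0.0448 / 0.3616 ≈ 0.1239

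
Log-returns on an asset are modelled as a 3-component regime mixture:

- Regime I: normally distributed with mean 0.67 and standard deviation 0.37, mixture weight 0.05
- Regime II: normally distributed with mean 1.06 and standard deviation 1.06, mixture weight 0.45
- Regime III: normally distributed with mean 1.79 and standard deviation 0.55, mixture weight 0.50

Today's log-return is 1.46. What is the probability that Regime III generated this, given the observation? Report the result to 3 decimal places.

P(component k | x) = π_k·f_k(x) / marginal(x), where marginal(x) = Σ_j π_j·f_j(x).
Component likelihoods at x = 1.46:
  f_I = (1/(0.37·√(2π)))·exp(−(1.46−0.67)²/(2·0.37²)) = 1.078222·exp(-2.27940) = 0.110351
  f_II = (1/(1.06·√(2π)))·exp(−(1.46−1.06)²/(2·1.06²)) = 0.376361·exp(-0.07120) = 0.350496
  f_III = (1/(0.55·√(2π)))·exp(−(1.46−1.79)²/(2·0.55²)) = 0.725350·exp(-0.18000) = 0.605863
Multiply by the mixture weights:
  π_I·f_I = 0.05 × 0.110351 = 0.00551756
  π_II·f_II = 0.45 × 0.350496 = 0.157723
  π_III·f_III = 0.50 × 0.605863 = 0.302931
Evidence: 0.00551756 + 0.157723 + 0.302931 = 0.466172
So the posterior for Regime III is 0.302931 / 0.466172 ≈ 0.650.

0.650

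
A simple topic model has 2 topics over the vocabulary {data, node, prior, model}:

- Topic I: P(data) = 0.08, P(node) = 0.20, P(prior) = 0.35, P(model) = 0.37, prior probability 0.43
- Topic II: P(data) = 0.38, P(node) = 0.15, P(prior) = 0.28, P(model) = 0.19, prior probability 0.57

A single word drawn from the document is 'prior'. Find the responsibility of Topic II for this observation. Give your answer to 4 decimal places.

Posterior ∝ prior × likelihood, so P(k | x) ∝ w_k f_k(x); normalise over all components.
Component likelihoods at x = 'prior':
  p_I = P(prior | comp) = 0.35
  p_II = P(prior | comp) = 0.28
Multiply by the mixture weights:
  w_I·p_I = 0.43 × 0.35 = 0.1505
  w_II·p_II = 0.57 × 0.28 = 0.1596
Evidence: 0.1505 + 0.1596 = 0.3101
Responsibility of Topic II: 0.1596 / 0.3101 ≈ 0.5147

0.5147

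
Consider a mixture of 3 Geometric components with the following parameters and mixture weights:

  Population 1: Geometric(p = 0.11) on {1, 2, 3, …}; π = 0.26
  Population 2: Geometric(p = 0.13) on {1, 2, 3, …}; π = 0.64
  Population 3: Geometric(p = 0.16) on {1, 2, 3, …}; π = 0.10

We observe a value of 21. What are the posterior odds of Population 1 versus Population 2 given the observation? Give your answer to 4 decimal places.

0.5416

The posterior odds equal the prior odds times the likelihood ratio: (P(Z=i)/P(Z=j))·(f_i(x)/f_j(x)).
Evaluate each component's likelihood at the observed value:
  f_1 = 0.0106953
  f_2 = 0.00802285
  f_3 = 0.00489447
Posterior odds = (P(Z=1)·f_1) / (P(Z=2)·f_2) = (0.26·0.0106953) / (0.64·0.00802285) = 0.00278078 / 0.00513462 ≈ 0.5416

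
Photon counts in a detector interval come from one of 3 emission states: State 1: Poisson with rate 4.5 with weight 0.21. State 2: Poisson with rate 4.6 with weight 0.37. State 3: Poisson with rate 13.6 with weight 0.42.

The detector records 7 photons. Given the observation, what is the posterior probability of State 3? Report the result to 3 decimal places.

0.152

Apply Bayes' rule: the posterior for each component is proportional to its prior times its likelihood at x.
Component likelihoods at x = 7 photons:
  p_1 = 0.0823629
  p_2 = 0.08692
  p_3 = 0.0211805
Prior × likelihood for each component:
  π_1·p_1 = 0.21 × 0.0823629 = 0.0172962
  π_2·p_2 = 0.37 × 0.08692 = 0.0321604
  π_3·p_3 = 0.42 × 0.0211805 = 0.00889582
Normaliser: 0.0172962 + 0.0321604 + 0.00889582 = 0.0583524
P(State 3 | x) ≈ 0.152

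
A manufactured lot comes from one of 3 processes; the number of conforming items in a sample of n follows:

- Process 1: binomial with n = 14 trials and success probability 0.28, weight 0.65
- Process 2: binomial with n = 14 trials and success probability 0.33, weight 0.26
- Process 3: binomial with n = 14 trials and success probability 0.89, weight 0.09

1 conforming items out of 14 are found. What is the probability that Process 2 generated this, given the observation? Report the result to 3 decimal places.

0.156

The responsibility of component k is w_k f_k(x) divided by Σ_j w_j f_j(x).
Binomial probabilities:
  L_1 = 0.0547783
  L_2 = 0.0253288
  L_3 = 4.30153e-12
Unnormalised posteriors:
  w_1·L_1 = 0.65 × 0.0547783 = 0.0356059
  w_2·L_2 = 0.26 × 0.0253288 = 0.00658548
  w_3·L_3 = 0.09 × 4.30153e-12 = 3.87138e-13
Denominator: 0.0356059 + 0.00658548 + 3.87138e-13 = 0.0421914
P(Process 2 | 1 conforming items out of 14) = 0.00658548 / 0.0421914 ≈ 0.156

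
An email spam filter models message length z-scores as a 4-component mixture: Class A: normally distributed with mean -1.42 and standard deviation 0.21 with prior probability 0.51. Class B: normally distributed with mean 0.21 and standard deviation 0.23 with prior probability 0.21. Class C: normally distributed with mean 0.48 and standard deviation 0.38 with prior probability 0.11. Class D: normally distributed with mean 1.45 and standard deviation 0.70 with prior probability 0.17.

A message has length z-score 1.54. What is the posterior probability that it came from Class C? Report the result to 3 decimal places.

0.024

Apply Bayes' rule: the posterior for each component is proportional to its prior times its likelihood at x.
Evaluate each component's likelihood at the observed value:
  f_A = (1/(0.21·√(2π)))·exp(−(1.54−-1.42)²/(2·0.21²)) = 1.899725·exp(-99.33787) = 1.37026e-43
  f_B = (1/(0.23·√(2π)))·exp(−(1.54−0.21)²/(2·0.23²)) = 1.734532·exp(-16.71928) = 9.50803e-08
  f_C = (1/(0.38·√(2π)))·exp(−(1.54−0.48)²/(2·0.38²)) = 1.049848·exp(-3.89058) = 0.021452
  f_D = (1/(0.70·√(2π)))·exp(−(1.54−1.45)²/(2·0.70²)) = 0.569918·exp(-0.00827) = 0.565226
Unnormalised posteriors:
  π_A·f_A = 0.51 × 1.37026e-43 = 6.98832e-44
  π_B·f_B = 0.21 × 9.50803e-08 = 1.99669e-08
  π_C·f_C = 0.11 × 0.021452 = 0.00235972
  π_D·f_D = 0.17 × 0.565226 = 0.0960885
Marginal: 6.98832e-44 + 1.99669e-08 + 0.00235972 + 0.0960885 = 0.0984482
Responsibility of Class C: 0.00235972 / 0.0984482 ≈ 0.024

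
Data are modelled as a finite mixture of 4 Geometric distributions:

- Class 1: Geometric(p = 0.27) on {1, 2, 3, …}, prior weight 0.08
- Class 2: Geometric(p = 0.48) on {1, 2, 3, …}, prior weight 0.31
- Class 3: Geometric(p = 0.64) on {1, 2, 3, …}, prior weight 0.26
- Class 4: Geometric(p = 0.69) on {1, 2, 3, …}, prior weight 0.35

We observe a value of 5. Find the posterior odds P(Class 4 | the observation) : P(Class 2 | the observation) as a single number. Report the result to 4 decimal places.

Since P(k|x) ∝ w_k f_k(x), the posterior odds are w_i f_i(x) / (w_j f_j(x)).
Evaluate each component's likelihood at the observed value:
  p_1 = 0.27·(1−0.27)^4 = 0.27·0.283982 = 0.0766753
  p_2 = 0.48·(1−0.48)^4 = 0.48·0.0731162 = 0.0350958
  p_3 = 0.64·(1−0.64)^4 = 0.64·0.0167962 = 0.0107495
  p_4 = 0.69·(1−0.69)^4 = 0.69·0.00923521 = 0.00637229
0.0022303 / 0.0108797 ≈ 0.2050

0.2050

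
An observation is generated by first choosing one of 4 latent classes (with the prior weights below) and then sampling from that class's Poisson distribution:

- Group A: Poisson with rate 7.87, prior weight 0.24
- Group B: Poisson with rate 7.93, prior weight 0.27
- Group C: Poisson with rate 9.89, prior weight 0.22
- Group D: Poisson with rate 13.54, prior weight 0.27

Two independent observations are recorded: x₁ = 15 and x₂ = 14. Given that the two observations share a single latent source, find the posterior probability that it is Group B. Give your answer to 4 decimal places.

Posterior ∝ prior × likelihood, so P(k | x) ∝ π_k f_k(x); normalise over all components.
Since both observations come from the same component, the likelihood for component k is f_k(x₁)·f_k(x₂).
  p_A = [e^(−7.87)·7.87^15/15! = 0.0080394] × [0.0153229] = 0.000123187
  p_B = [e^(−7.93)·7.93^15/15! = 0.00848483] × [0.0160495] = 0.000136177
  p_C = [e^(−9.89)·9.89^15/15! = 0.0328301] × [0.0497929] = 0.00163471
  p_D = [e^(−13.54)·13.54^15/15! = 0.0949365] × [0.105173] = 0.00998479
Unnormalised posteriors:
  π_A·p_A = 0.24 × 0.000123187 = 2.95648e-05
  π_B·p_B = 0.27 × 0.000136177 = 3.67678e-05
  π_C·p_C = 0.22 × 0.00163471 = 0.000359635
  π_D·p_D = 0.27 × 0.00998479 = 0.00269589
Sum: 2.95648e-05 + 3.67678e-05 + 0.000359635 + 0.00269589 = 0.00312186
P(Group B | x₁, x₂) = 3.67678e-05 / 0.00312186 ≈ 0.0118

0.0118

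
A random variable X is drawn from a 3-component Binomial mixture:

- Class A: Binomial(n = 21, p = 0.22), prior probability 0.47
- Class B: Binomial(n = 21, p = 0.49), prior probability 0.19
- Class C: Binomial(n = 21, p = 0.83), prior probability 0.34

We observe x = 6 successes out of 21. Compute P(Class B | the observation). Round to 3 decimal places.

The responsibility of component k is π_k f_k(x) divided by Σ_j π_j f_j(x).
Component likelihoods at x = 6 successes out of 21:
  L_A = C(21,6)·0.22^6·0.78^15 = 54264·0.00011338·0.0240668 = 0.14807
  L_B = C(21,6)·0.49^6·0.51^15 = 54264·0.0138413·4.10726e-05 = 0.030849
  L_C = C(21,6)·0.83^6·0.17^15 = 54264·0.32694·2.86242e-12 = 5.07825e-08
Prior × likelihood for each component:
  π_A·L_A = 0.47 × 0.14807 = 0.0695929
  π_B·L_B = 0.19 × 0.030849 = 0.00586131
  π_C·L_C = 0.34 × 5.07825e-08 = 1.72661e-08
Sum: 0.0695929 + 0.00586131 + 1.72661e-08 = 0.0754542
So the posterior for Class B is 0.00586131 / 0.0754542 ≈ 0.078.

0.078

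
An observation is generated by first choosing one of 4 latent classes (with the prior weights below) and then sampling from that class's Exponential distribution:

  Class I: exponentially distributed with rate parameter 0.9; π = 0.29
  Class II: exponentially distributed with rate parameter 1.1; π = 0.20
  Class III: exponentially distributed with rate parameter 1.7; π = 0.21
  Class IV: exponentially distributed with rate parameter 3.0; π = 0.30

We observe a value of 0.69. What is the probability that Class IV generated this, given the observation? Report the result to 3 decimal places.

0.243

Posterior ∝ prior × likelihood, so P(k | x) ∝ π_k f_k(x); normalise over all components.
Evaluate each component's likelihood at the observed value:
  f_I = 0.483666
  f_II = 0.514948
  f_III = 0.526043
  f_IV = 0.378557
Weight by the priors:
  π_I·f_I = 0.29 × 0.483666 = 0.140263
  π_II·f_II = 0.20 × 0.514948 = 0.10299
  π_III·f_III = 0.21 × 0.526043 = 0.110469
  π_IV·f_IV = 0.30 × 0.378557 = 0.113567
Evidence: 0.140263 + 0.10299 + 0.110469 + 0.113567 = 0.467289
So the posterior for Class IV is 0.113567 / 0.467289 ≈ 0.243.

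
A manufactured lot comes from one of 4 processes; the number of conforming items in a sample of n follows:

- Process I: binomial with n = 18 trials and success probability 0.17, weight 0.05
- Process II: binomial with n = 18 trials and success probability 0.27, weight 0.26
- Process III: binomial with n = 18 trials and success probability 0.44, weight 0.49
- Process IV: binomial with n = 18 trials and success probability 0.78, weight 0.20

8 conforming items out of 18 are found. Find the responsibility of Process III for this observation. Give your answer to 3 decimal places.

0.864

By Bayes' theorem, P(k | x) = π_k f_k(x) / Σ_j π_j f_j(x).
Binomial probabilities:
  L_I = C(18,8)·0.17^8·0.83^10 = 43758·6.97576e-07·0.15516 = 0.0047362
  L_II = C(18,8)·0.27^8·0.73^10 = 43758·2.8243e-05·0.0429763 = 0.0531124
  L_III = C(18,8)·0.44^8·0.56^10 = 43758·0.00140482·0.00303305 = 0.186449
  L_IV = C(18,8)·0.78^8·0.22^10 = 43758·0.137011·2.65599e-07 = 0.00159236
Prior × likelihood for each component:
  π_I·L_I = 0.05 × 0.0047362 = 0.00023681
  π_II·L_II = 0.26 × 0.0531124 = 0.0138092
  π_III·L_III = 0.49 × 0.186449 = 0.0913598
  π_IV·L_IV = 0.20 × 0.00159236 = 0.000318472
Denominator: 0.00023681 + 0.0138092 + 0.0913598 + 0.000318472 = 0.105724
P(Process III | 8 conforming items out of 18) = 0.0913598 / 0.105724 ≈ 0.864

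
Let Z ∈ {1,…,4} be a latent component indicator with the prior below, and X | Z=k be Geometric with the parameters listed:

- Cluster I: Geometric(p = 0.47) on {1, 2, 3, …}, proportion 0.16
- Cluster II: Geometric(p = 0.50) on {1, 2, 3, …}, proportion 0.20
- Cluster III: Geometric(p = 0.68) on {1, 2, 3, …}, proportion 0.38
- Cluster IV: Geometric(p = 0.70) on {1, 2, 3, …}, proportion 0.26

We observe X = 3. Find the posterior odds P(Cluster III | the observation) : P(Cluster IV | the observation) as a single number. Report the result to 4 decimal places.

Only the two components matter; the odds are (π_i f_i(x)) / (π_j f_j(x)).
Geometric probabilities:
  p_I = 0.132023
  p_II = 0.125
  p_III = 0.069632
  p_IV = 0.063
Odds = (0.38/0.26) × (0.069632/0.063) = 1.46154 × 1.10527 ≈ 1.6154

1.6154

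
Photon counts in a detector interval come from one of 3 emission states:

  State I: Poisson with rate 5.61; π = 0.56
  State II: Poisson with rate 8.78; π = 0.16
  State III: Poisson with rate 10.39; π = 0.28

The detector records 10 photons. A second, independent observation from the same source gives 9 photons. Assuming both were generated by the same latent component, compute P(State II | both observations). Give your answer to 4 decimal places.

Posterior ∝ prior × likelihood, so P(k | x) ∝ π_k f_k(x); normalise over all components.
Since both observations come from the same component, the likelihood for component k is f_k(x₁)·f_k(x₂).
  p_I = [0.0311511] × [0.0555278] = 0.00172975
  p_II = [0.115366] × [0.131396] = 0.0151586
  p_III = [0.124186] × [0.119525] = 0.0148433
Prior × likelihood for each component:
  π_I·p_I = 0.56 × 0.00172975 = 0.000968662
  π_II·p_II = 0.16 × 0.0151586 = 0.00242537
  π_III·p_III = 0.28 × 0.0148433 = 0.00415612
Sum: 0.000968662 + 0.00242537 + 0.00415612 = 0.00755015
So the posterior for State II is 0.00242537 / 0.00755015 ≈ 0.3212.

0.3212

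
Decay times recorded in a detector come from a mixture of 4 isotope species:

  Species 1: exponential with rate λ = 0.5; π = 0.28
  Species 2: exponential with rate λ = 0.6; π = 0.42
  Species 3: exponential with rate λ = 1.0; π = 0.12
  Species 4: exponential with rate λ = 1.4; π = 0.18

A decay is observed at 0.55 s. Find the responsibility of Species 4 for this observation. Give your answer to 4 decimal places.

By Bayes' theorem, P(k | x) = w_k f_k(x) / Σ_j w_j f_j(x).
Component likelihoods at x = 0.55 s:
  f_1 = 0.5·e^(−0.5·0.55) = 0.5·e^(−0.2750) = 0.379786
  f_2 = 0.6·e^(−0.6·0.55) = 0.6·e^(−0.3300) = 0.431354
  f_3 = 1.0·e^(−1.0·0.55) = 1.0·e^(−0.5500) = 0.57695
  f_4 = 1.4·e^(−1.4·0.55) = 1.4·e^(−0.7700) = 0.648218
Prior × likelihood for each component:
  w_1·f_1 = 0.28 × 0.379786 = 0.10634
  w_2·f_2 = 0.42 × 0.431354 = 0.181169
  w_3·f_3 = 0.12 × 0.57695 = 0.069234
  w_4·f_4 = 0.18 × 0.648218 = 0.116679
Denominator: 0.10634 + 0.181169 + 0.069234 + 0.116679 = 0.473422
Responsibility of Species 4: 0.116679 / 0.473422 ≈ 0.2465

0.2465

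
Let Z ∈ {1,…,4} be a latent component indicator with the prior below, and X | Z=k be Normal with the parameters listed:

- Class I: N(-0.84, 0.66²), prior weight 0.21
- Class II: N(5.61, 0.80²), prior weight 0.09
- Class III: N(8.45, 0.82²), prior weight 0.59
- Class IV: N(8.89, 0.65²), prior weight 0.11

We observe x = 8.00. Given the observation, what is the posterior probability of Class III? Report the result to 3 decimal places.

0.902

P(component k | x) = w_k·f_k(x) / marginal(x), where marginal(x) = Σ_j w_j·f_j(x).
Evaluate each component's likelihood at the observed value:
  L_I = 6.69375e-40
  L_II = 0.00575105
  L_III = 0.418505
  L_IV = 0.240376
Weight by the priors:
  w_I·L_I = 0.21 × 6.69375e-40 = 1.40569e-40
  w_II·L_II = 0.09 × 0.00575105 = 0.000517594
  w_III·L_III = 0.59 × 0.418505 = 0.246918
  w_IV·L_IV = 0.11 × 0.240376 = 0.0264413
Denominator: 1.40569e-40 + 0.000517594 + 0.246918 + 0.0264413 = 0.273877
P(Class III | x) ≈ 0.902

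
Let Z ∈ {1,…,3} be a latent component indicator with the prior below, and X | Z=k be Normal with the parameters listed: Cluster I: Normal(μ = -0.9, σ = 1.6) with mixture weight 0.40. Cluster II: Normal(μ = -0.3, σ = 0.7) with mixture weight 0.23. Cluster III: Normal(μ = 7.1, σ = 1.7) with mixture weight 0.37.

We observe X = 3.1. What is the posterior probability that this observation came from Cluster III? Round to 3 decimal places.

0.554

Apply Bayes' rule: the posterior for each component is proportional to its prior times its likelihood at x.
Component likelihoods at x = 3.1:
  f_I = 0.0109552
  f_II = 4.29447e-06
  f_III = 0.014732
Unnormalised posteriors:
  π_I·f_I = 0.40 × 0.0109552 = 0.00438208
  π_II·f_II = 0.23 × 4.29447e-06 = 9.87729e-07
  π_III·f_III = 0.37 × 0.014732 = 0.00545084
Normaliser: 0.00438208 + 9.87729e-07 + 0.00545084 = 0.00983391
So the posterior for Cluster III is 0.00545084 / 0.00983391 ≈ 0.554.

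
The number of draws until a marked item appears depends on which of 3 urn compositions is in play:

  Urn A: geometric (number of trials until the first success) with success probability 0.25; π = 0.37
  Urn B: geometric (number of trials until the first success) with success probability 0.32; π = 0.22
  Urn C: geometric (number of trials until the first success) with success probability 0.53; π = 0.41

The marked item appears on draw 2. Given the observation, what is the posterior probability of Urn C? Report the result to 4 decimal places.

Posterior ∝ prior × likelihood, so P(k | x) ∝ π_k f_k(x); normalise over all components.
Component likelihoods at x = 2:
  f_A = 0.25·(1−0.25)^1 = 0.25·0.75 = 0.1875
  f_B = 0.32·(1−0.32)^1 = 0.32·0.68 = 0.2176
  f_C = 0.53·(1−0.53)^1 = 0.53·0.47 = 0.2491
Prior × likelihood for each component:
  π_A·f_A = 0.37 × 0.1875 = 0.069375
  π_B·f_B = 0.22 × 0.2176 = 0.047872
  π_C·f_C = 0.41 × 0.2491 = 0.102131
Sum: 0.069375 + 0.047872 + 0.102131 = 0.219378
P(Urn C | 2) = 0.102131 / 0.219378 ≈ 0.4655

0.4655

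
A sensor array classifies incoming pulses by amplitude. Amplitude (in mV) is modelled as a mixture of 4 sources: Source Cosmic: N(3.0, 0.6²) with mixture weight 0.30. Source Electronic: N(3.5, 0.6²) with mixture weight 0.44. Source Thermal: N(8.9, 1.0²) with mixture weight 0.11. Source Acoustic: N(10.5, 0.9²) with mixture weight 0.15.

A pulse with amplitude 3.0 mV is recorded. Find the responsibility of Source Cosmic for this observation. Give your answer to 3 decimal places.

P(component k | x) = w_k·f_k(x) / marginal(x), where marginal(x) = Σ_j w_j·f_j(x).
Component likelihoods at x = 3.0 mV:
  L_Cosmic = (1/(0.6·√(2π)))·exp(−(3.0−3.0)²/(2·0.6²)) = 0.664904·exp(-0.00000) = 0.664904
  L_Electronic = (1/(0.6·√(2π)))·exp(−(3.0−3.5)²/(2·0.6²)) = 0.664904·exp(-0.34722) = 0.469853
  L_Thermal = (1/(1.0·√(2π)))·exp(−(3.0−8.9)²/(2·1.0²)) = 0.398942·exp(-17.40500) = 1.10158e-08
  L_Acoustic = (1/(0.9·√(2π)))·exp(−(3.0−10.5)²/(2·0.9²)) = 0.443269·exp(-34.72222) = 3.68976e-16
Weight by the priors:
  w_Cosmic·L_Cosmic = 0.30 × 0.664904 = 0.199471
  w_Electronic·L_Electronic = 0.44 × 0.469853 = 0.206735
  w_Thermal·L_Thermal = 0.11 × 1.10158e-08 = 1.21173e-09
  w_Acoustic·L_Acoustic = 0.15 × 3.68976e-16 = 5.53464e-17
Denominator: 0.199471 + 0.206735 + 1.21173e-09 + 5.53464e-17 = 0.406207
So the posterior for Source Cosmic is 0.199471 / 0.406207 ≈ 0.491.

0.491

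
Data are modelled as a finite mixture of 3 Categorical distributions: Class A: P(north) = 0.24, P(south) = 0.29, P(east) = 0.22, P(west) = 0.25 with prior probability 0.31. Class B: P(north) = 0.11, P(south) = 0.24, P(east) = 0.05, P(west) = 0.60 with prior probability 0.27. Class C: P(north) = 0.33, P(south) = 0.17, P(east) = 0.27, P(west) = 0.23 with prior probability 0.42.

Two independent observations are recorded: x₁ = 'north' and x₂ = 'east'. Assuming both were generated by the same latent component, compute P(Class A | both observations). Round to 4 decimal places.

0.2961

P(component k | x) = π_k·f_k(x) / marginal(x), where marginal(x) = Σ_j π_j·f_j(x).
Since both observations come from the same component, the likelihood for component k is f_k(x₁)·f_k(x₂).
  L_A = [P(north | comp) = 0.24] × [0.22] = 0.0528
  L_B = [P(north | comp) = 0.11] × [0.05] = 0.0055
  L_C = [P(north | comp) = 0.33] × [0.27] = 0.0891
Prior × likelihood for each component:
  π_A·L_A = 0.31 × 0.0528 = 0.016368
  π_B·L_B = 0.27 × 0.0055 = 0.001485
  π_C·L_C = 0.42 × 0.0891 = 0.037422
Normaliser: 0.016368 + 0.001485 + 0.037422 = 0.055275
P(Class A | x₁,x₂) = 0.016368 / 0.055275 ≈ 0.2961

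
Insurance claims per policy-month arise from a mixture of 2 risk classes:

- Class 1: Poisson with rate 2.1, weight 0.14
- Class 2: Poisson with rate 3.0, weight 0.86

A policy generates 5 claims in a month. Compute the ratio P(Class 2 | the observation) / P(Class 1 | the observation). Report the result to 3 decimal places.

14.860

The posterior odds equal the prior odds times the likelihood ratio: (π_i/π_j)·(f_i(x)/f_j(x)).
Component likelihoods at x = 5 claims:
  L_1 = 0.041677
  L_2 = 0.100819
Posterior odds = (π_2·L_2) / (π_1·L_1) = (0.86·0.100819) / (0.14·0.041677) = 0.0867042 / 0.00583478 ≈ 14.860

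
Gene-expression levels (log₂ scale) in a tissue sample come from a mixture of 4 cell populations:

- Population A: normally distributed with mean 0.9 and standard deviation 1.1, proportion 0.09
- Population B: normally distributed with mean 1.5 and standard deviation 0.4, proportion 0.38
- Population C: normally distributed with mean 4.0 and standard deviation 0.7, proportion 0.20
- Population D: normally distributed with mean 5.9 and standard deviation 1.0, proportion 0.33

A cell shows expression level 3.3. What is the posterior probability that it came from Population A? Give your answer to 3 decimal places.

0.039

P(component k | x) = w_k·f_k(x) / marginal(x), where marginal(x) = Σ_j w_j·f_j(x).
Evaluate each component's likelihood at the observed value:
  p_A = (1/(1.1·√(2π)))·exp(−(3.3−0.9)²/(2·1.1²)) = 0.362675·exp(-2.38017) = 0.0335602
  p_B = (1/(0.4·√(2π)))·exp(−(3.3−1.5)²/(2·0.4²)) = 0.997356·exp(-10.12500) = 3.99594e-05
  p_C = (1/(0.7·√(2π)))·exp(−(3.3−4.0)²/(2·0.7²)) = 0.569918·exp(-0.50000) = 0.345672
  p_D = (1/(1.0·√(2π)))·exp(−(3.3−5.9)²/(2·1.0²)) = 0.398942·exp(-3.38000) = 0.013583
Unnormalised posteriors:
  w_A·p_A = 0.09 × 0.0335602 = 0.00302042
  w_B·p_B = 0.38 × 3.99594e-05 = 1.51846e-05
  w_C·p_C = 0.20 × 0.345672 = 0.0691345
  w_D·p_D = 0.33 × 0.013583 = 0.00448238
Denominator: 0.00302042 + 1.51846e-05 + 0.0691345 + 0.00448238 = 0.0766525
Responsibility of Population A: 0.00302042 / 0.0766525 ≈ 0.039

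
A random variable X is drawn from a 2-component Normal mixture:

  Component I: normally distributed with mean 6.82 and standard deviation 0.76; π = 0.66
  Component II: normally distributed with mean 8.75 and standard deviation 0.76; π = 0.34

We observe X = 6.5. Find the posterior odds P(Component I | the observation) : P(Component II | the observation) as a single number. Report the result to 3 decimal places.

142.168

Only the two components matter; the odds are (P(Z=i) f_i(x)) / (P(Z=j) f_j(x)).
Evaluate each component's likelihood at the observed value:
  f_I = (1/(0.76·√(2π)))·exp(−(6.5−6.82)²/(2·0.76²)) = 0.524924·exp(-0.08864) = 0.480396
  f_II = (1/(0.76·√(2π)))·exp(−(6.5−8.75)²/(2·0.76²)) = 0.524924·exp(-4.38236) = 0.00655938
Posterior odds = (P(Z=I)·f_I) / (P(Z=II)·f_II) = (0.66·0.480396) / (0.34·0.00655938) = 0.317061 / 0.00223019 ≈ 142.168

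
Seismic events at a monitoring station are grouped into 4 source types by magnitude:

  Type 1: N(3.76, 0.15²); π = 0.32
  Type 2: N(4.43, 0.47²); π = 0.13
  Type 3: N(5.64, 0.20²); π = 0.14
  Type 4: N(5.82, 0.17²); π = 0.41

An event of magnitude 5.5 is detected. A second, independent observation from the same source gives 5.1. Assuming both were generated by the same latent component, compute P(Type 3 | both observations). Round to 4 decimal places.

The responsibility of component k is P(Z=k) f_k(x) divided by Σ_j P(Z=j) f_j(x).
Since both observations come from the same component, the likelihood for component k is f_k(x₁)·f_k(x₂).
  L_1 = [(1/(0.15·√(2π)))·exp(−(5.5−3.76)²/(2·0.15²)) = 2.659615·exp(-67.28000) = 1.60504e-29] × [1.24596e-17] = 1.99982e-46
  L_2 = [(1/(0.47·√(2π)))·exp(−(5.5−4.43)²/(2·0.47²)) = 0.848813·exp(-2.59144) = 0.0635861] × [0.307283] = 0.0195389
  L_3 = [(1/(0.20·√(2π)))·exp(−(5.5−5.64)²/(2·0.20²)) = 1.994711·exp(-0.24500) = 1.56127] × [0.0521047] = 0.0813494
  L_4 = [(1/(0.17·√(2π)))·exp(−(5.5−5.82)²/(2·0.17²)) = 2.346719·exp(-1.77163) = 0.399074] × [0.000298769] = 0.000119231
Weight by the priors:
  P(Z=1)·L_1 = 0.32 × 1.99982e-46 = 6.39941e-47
  P(Z=2)·L_2 = 0.13 × 0.0195389 = 0.00254006
  P(Z=3)·L_3 = 0.14 × 0.0813494 = 0.0113889
  P(Z=4)·L_4 = 0.41 × 0.000119231 = 4.88847e-05
Sum: 6.39941e-47 + 0.00254006 + 0.0113889 + 4.88847e-05 = 0.0139779
P(Type 3 | data) = 0.0113889 / 0.0139779 ≈ 0.8148

0.8148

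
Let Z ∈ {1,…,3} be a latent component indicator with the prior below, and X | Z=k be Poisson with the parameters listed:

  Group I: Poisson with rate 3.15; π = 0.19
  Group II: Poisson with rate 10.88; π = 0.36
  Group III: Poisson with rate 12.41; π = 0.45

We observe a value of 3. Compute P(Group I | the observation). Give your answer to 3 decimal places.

0.954

The responsibility of component k is w_k f_k(x) divided by Σ_j w_j f_j(x).
Component likelihoods at x = 3:
  p_I = 0.22323
  p_II = 0.00404214
  p_III = 0.00129888
Prior × likelihood for each component:
  w_I·p_I = 0.19 × 0.22323 = 0.0424137
  w_II·p_II = 0.36 × 0.00404214 = 0.00145517
  w_III·p_III = 0.45 × 0.00129888 = 0.000584497
Evidence: 0.0424137 + 0.00145517 + 0.000584497 = 0.0444534
So the posterior for Group I is 0.0424137 / 0.0444534 ≈ 0.954.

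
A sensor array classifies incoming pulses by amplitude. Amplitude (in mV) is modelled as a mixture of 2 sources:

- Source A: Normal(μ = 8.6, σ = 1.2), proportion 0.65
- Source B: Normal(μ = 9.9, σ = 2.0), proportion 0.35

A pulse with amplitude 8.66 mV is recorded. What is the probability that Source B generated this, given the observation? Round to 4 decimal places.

By Bayes' theorem, P(k | x) = π_k f_k(x) / Σ_j π_j f_j(x).
Evaluate each component's likelihood at the observed value:
  p_A = (1/(1.2·√(2π)))·exp(−(8.66−8.6)²/(2·1.2²)) = 0.332452·exp(-0.00125) = 0.332037
  p_B = (1/(2.0·√(2π)))·exp(−(8.66−9.9)²/(2·2.0²)) = 0.199471·exp(-0.19220) = 0.164592
Multiply by the mixture weights:
  π_A·p_A = 0.65 × 0.332037 = 0.215824
  π_B·p_B = 0.35 × 0.164592 = 0.0576072
Sum: 0.215824 + 0.0576072 = 0.273431
Responsibility of Source B: 0.0576072 / 0.273431 ≈ 0.2107

0.2107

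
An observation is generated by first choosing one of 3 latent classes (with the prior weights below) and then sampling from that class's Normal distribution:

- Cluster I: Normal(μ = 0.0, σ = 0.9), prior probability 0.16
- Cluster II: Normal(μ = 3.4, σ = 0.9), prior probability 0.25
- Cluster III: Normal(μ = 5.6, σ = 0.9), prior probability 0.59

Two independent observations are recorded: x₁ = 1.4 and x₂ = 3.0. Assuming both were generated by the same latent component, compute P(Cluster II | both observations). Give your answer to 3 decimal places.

By Bayes' theorem, P(k | x) = P(Z=k) f_k(x) / Σ_j P(Z=j) f_j(x).
Since both observations come from the same component, the likelihood for component k is f_k(x₁)·f_k(x₂).
  f_I = [0.132198] × [0.00171364] = 0.00022654
  f_II = [0.0375263] × [0.401582] = 0.0150699
  f_III = [8.27338e-06] × [0.00683009] = 5.6508e-08
Unnormalised posteriors:
  P(Z=I)·f_I = 0.16 × 0.00022654 = 3.62464e-05
  P(Z=II)·f_II = 0.25 × 0.0150699 = 0.00376747
  P(Z=III)·f_III = 0.59 × 5.6508e-08 = 3.33397e-08
Denominator: 3.62464e-05 + 0.00376747 + 3.33397e-08 = 0.00380375
P(Cluster II | x) ≈ 0.990

0.990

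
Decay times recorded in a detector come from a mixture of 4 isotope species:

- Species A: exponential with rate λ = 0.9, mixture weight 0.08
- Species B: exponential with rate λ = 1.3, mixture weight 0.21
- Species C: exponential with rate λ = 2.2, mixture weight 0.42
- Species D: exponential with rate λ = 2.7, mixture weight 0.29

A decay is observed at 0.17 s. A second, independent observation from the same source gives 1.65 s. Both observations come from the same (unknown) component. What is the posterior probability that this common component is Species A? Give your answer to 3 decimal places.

0.128

P(component k | x) = w_k·f_k(x) / marginal(x), where marginal(x) = Σ_j w_j·f_j(x).
Since both observations come from the same component, the likelihood for component k is f_k(x₁)·f_k(x₂).
  f_A = [0.772317] × [0.203852] = 0.157438
  f_B = [1.04223] × [0.152188] = 0.158616
  f_C = [1.51355] × [0.0583356] = 0.0882938
  f_D = [1.70617] × [0.0313749] = 0.0535309
Unnormalised posteriors:
  w_A·f_A = 0.08 × 0.157438 = 0.0125951
  w_B·f_B = 0.21 × 0.158616 = 0.0333093
  w_C·f_C = 0.42 × 0.0882938 = 0.0370834
  w_D·f_D = 0.29 × 0.0535309 = 0.015524
Evidence: 0.0125951 + 0.0333093 + 0.0370834 + 0.015524 = 0.0985117
P(Species A | x₁,x₂) = 0.0125951 / 0.0985117 ≈ 0.128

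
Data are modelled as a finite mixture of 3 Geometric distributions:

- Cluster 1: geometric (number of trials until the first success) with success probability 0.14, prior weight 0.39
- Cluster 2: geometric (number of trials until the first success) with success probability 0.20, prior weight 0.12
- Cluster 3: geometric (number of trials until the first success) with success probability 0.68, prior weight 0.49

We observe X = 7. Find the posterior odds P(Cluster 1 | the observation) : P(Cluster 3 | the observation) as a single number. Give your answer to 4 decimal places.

Since P(k|x) ∝ π_k f_k(x), the posterior odds are π_i f_i(x) / (π_j f_j(x)).
Evaluate each component's likelihood at the observed value:
  f_1 = 0.0566394
  f_2 = 0.0524288
  f_3 = 0.000730144
0.0220894 / 0.000357771 ≈ 61.7417

61.7417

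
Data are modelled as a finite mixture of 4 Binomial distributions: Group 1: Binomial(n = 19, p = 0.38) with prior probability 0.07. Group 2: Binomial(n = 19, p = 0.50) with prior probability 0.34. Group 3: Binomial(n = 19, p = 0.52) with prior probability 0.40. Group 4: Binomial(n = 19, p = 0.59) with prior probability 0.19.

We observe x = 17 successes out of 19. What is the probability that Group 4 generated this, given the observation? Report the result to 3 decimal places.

P(component k | x) = P(Z=k)·f_k(x) / marginal(x), where marginal(x) = Σ_j P(Z=j)·f_j(x).
Binomial probabilities:
  L_1 = C(19,17)·0.38^17·0.62^2 = 171·7.18325e-08·0.3844 = 4.72172e-06
  L_2 = C(19,17)·0.50^17·0.50^2 = 171·7.62939e-06·0.25 = 0.000326157
  L_3 = C(19,17)·0.52^17·0.48^2 = 171·1.48613e-05·0.2304 = 0.000585511
  L_4 = C(19,17)·0.59^17·0.41^2 = 171·0.000127199·0.1681 = 0.00365635
Prior × likelihood for each component:
  P(Z=1)·L_1 = 0.07 × 4.72172e-06 = 3.30521e-07
  P(Z=2)·L_2 = 0.34 × 0.000326157 = 0.000110893
  P(Z=3)·L_3 = 0.40 × 0.000585511 = 0.000234205
  P(Z=4)·L_4 = 0.19 × 0.00365635 = 0.000694707
Evidence: 3.30521e-07 + 0.000110893 + 0.000234205 + 0.000694707 = 0.00104014
P(Group 4 | 17 successes out of 19) = 0.000694707 / 0.00104014 ≈ 0.668

0.668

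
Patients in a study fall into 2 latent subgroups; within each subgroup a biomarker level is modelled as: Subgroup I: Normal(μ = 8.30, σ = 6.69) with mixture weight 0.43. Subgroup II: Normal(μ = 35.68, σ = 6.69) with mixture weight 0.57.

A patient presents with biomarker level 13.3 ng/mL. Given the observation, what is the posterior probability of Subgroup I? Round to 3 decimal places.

0.994

Apply Bayes' rule: the posterior for each component is proportional to its prior times its likelihood at x.
Normal densities:
  p_I = (1/(6.69·√(2π)))·exp(−(13.3−8.30)²/(2·6.69²)) = 0.059633·exp(-0.27929) = 0.0451013
  p_II = (1/(6.69·√(2π)))·exp(−(13.3−35.68)²/(2·6.69²)) = 0.059633·exp(-5.59549) = 0.000221511
Weight by the priors:
  w_I·p_I = 0.43 × 0.0451013 = 0.0193936
  w_II·p_II = 0.57 × 0.000221511 = 0.000126261
Sum: 0.0193936 + 0.000126261 = 0.0195198
So the posterior for Subgroup I is 0.0193936 / 0.0195198 ≈ 0.994.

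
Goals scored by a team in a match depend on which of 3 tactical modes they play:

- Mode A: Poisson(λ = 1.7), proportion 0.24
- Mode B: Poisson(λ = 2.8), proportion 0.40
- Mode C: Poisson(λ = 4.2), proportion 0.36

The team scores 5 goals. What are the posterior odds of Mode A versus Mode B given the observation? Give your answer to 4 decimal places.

Posterior odds = (w_i f_i(x)) / (w_j f_j(x)); the normalising sum cancels.
Evaluate each component's likelihood at the observed value:
  L_A = 0.0216154
  L_B = 0.0872136
  L_C = 0.163316
Odds = (0.24/0.40) × (0.0216154/0.0872136) = 0.6 × 0.247844 ≈ 0.1487

0.1487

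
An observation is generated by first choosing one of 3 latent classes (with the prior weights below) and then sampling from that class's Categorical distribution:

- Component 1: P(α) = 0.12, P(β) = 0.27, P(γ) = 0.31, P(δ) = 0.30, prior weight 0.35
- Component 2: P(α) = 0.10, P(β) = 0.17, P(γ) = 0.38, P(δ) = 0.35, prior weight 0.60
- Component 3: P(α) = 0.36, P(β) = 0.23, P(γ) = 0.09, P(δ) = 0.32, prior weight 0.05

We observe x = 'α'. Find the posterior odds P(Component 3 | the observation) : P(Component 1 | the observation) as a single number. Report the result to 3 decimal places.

The posterior odds equal the prior odds times the likelihood ratio: (w_i/w_j)·(f_i(x)/f_j(x)).
Categorical probabilities:
  L_1 = 0.12
  L_2 = 0.1
  L_3 = 0.36
Odds = (0.05/0.35) × (0.36/0.12) = 0.142857 × 3 ≈ 0.429

0.429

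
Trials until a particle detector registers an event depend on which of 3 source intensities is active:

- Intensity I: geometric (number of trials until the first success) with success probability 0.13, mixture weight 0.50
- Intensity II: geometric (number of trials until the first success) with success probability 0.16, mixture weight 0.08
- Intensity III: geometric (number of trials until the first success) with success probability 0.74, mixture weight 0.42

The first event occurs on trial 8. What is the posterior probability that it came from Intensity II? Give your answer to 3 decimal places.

0.133

Posterior ∝ prior × likelihood, so P(k | x) ∝ w_k f_k(x); normalise over all components.
Component likelihoods at x = 8:
  L_I = 0.13·(1−0.13)^7 = 0.13·0.377255 = 0.0490431
  L_II = 0.16·(1−0.16)^7 = 0.16·0.29509 = 0.0472145
  L_III = 0.74·(1−0.74)^7 = 0.74·8.03181e-05 = 5.94354e-05
Multiply by the mixture weights:
  w_I·L_I = 0.50 × 0.0490431 = 0.0245216
  w_II·L_II = 0.08 × 0.0472145 = 0.00377716
  w_III·L_III = 0.42 × 5.94354e-05 = 2.49629e-05
Normaliser: 0.0245216 + 0.00377716 + 2.49629e-05 = 0.0283237
Responsibility of Intensity II: 0.00377716 / 0.0283237 ≈ 0.133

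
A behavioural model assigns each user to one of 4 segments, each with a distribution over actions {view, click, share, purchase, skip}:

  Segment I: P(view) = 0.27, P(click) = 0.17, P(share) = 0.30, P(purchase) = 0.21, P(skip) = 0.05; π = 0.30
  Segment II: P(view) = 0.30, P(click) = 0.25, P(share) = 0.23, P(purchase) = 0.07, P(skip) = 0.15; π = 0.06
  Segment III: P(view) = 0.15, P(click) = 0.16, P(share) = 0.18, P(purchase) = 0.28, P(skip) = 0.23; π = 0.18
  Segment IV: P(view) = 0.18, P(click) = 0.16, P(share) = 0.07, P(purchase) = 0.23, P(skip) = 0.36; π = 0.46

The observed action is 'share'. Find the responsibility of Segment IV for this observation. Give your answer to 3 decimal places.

0.191

By Bayes' theorem, P(k | x) = π_k f_k(x) / Σ_j π_j f_j(x).
Evaluate each component's likelihood at the observed value:
  L_I = 0.3
  L_II = 0.23
  L_III = 0.18
  L_IV = 0.07
Prior × likelihood for each component:
  π_I·L_I = 0.30 × 0.3 = 0.09
  π_II·L_II = 0.06 × 0.23 = 0.0138
  π_III·L_III = 0.18 × 0.18 = 0.0324
  π_IV·L_IV = 0.46 × 0.07 = 0.0322
Marginal: 0.09 + 0.0138 + 0.0324 + 0.0322 = 0.1684
P(Segment IV | x) = 0.0322 / 0.1684 ≈ 0.191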